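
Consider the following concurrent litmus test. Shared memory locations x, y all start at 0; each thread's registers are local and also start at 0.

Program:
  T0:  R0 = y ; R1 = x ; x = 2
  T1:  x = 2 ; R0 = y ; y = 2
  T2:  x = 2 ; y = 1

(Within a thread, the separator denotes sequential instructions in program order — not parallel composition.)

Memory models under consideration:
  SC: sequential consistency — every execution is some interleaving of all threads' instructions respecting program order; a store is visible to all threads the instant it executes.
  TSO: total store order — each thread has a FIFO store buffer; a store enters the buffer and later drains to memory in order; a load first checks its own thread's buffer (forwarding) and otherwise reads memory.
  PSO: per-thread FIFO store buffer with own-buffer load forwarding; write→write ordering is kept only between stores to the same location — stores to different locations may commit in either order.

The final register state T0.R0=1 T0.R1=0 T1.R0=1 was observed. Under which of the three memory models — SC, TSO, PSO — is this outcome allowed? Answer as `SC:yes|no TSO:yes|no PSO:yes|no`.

SC:no TSO:no PSO:yes

outcome vector order: (T0.R0,T0.R1,T1.R0)
SC (8): 000, 001, 020, 021, 120, 121, 220, 221
TSO (8): 000, 001, 020, 021, 120, 121, 220, 221
PSO (12): 000, 001, 020, 021, 100, 101, 120, 121, 200, 201, 220, 221
target 101 ∈ {PSO}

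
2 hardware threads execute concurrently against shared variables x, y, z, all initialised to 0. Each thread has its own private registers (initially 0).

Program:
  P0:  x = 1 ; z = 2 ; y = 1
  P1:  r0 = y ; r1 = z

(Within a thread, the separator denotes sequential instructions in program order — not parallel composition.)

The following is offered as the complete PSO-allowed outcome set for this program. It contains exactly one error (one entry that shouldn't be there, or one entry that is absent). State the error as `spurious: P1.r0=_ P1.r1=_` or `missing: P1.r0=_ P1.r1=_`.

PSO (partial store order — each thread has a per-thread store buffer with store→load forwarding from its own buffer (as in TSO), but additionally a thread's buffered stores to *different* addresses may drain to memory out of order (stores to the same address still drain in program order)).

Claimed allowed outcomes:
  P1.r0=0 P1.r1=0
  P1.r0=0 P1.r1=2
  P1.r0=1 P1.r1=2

missing: P1.r0=1 P1.r1=0

outcome vector order: (P1.r0,P1.r1)
under PSO → (0,0); (0,2); (1,0); (1,2)
PSO∖claimed = {(1,0)}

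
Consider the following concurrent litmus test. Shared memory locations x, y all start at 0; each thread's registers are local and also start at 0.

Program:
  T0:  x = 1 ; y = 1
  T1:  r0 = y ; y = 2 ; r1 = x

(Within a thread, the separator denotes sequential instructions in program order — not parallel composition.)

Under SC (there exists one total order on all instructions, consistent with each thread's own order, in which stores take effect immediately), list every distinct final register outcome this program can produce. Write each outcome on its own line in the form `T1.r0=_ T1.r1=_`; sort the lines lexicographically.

outcome vector order: (T1.r0,T1.r1)
|SC outcomes| = 3

T1.r0=0 T1.r1=0
T1.r0=0 T1.r1=1
T1.r0=1 T1.r1=1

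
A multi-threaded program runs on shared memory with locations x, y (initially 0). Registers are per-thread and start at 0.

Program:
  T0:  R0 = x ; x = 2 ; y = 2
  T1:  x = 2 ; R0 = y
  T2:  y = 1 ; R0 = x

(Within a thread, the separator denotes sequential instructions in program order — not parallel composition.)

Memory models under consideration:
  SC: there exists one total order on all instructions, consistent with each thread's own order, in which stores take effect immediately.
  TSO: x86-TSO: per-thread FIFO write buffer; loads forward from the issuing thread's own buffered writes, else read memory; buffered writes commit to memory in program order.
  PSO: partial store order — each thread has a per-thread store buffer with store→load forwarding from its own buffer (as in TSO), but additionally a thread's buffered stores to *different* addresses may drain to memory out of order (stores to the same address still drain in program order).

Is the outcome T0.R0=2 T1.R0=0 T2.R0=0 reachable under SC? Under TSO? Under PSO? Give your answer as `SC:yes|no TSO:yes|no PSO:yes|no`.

outcome vector order: (T0.R0,T1.R0,T2.R0)
under SC → 002 010 012 020 022 202 210 212 220 222
under TSO → 000 002 010 012 020 022 200 202 210 212 220 222
under PSO → 000 002 010 012 020 022 200 202 210 212 220 222
target 200 ∈ {TSO,PSO}

SC:no TSO:yes PSO:yes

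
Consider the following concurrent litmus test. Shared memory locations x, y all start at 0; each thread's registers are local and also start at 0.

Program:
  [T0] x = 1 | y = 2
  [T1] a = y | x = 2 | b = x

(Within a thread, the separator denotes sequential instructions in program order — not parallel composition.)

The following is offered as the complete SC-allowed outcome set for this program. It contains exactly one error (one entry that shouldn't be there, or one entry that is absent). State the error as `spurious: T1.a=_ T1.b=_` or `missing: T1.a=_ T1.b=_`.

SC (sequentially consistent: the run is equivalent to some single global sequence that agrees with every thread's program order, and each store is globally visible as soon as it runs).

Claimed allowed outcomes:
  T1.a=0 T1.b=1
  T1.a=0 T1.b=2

outcome vector order: (T1.a,T1.b)
[SC] allowed = {01, 02, 22}
SC∖claimed = {22}

missing: T1.a=2 T1.b=2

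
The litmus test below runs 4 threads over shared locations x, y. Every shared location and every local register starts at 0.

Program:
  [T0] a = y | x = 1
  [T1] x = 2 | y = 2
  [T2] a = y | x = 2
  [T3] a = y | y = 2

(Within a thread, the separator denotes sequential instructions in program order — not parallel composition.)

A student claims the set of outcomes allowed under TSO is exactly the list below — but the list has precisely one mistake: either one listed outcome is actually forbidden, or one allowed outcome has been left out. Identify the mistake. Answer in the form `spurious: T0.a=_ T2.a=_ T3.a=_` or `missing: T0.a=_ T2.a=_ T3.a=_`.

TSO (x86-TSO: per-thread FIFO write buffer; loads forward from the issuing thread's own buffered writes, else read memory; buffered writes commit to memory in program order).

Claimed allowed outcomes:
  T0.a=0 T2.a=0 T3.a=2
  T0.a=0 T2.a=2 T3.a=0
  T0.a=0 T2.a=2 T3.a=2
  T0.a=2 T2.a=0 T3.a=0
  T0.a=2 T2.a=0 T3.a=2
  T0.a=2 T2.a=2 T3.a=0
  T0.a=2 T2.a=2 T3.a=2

missing: T0.a=0 T2.a=0 T3.a=0

outcome vector order: (T0.a,T2.a,T3.a)
TSO: 8 outcomes — {000; 002; 020; 022; 200; 202; 220; 222}
TSO∖claimed = {000}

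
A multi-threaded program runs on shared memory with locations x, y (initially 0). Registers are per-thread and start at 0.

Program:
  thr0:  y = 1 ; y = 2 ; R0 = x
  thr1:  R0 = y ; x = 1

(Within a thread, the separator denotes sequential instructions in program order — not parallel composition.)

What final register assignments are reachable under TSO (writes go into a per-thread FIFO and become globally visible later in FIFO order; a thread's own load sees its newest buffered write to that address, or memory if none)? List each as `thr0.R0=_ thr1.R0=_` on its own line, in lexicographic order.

outcome vector order: (thr0.R0,thr1.R0)
|TSO outcomes| = 6

thr0.R0=0 thr1.R0=0
thr0.R0=0 thr1.R0=1
thr0.R0=0 thr1.R0=2
thr0.R0=1 thr1.R0=0
thr0.R0=1 thr1.R0=1
thr0.R0=1 thr1.R0=2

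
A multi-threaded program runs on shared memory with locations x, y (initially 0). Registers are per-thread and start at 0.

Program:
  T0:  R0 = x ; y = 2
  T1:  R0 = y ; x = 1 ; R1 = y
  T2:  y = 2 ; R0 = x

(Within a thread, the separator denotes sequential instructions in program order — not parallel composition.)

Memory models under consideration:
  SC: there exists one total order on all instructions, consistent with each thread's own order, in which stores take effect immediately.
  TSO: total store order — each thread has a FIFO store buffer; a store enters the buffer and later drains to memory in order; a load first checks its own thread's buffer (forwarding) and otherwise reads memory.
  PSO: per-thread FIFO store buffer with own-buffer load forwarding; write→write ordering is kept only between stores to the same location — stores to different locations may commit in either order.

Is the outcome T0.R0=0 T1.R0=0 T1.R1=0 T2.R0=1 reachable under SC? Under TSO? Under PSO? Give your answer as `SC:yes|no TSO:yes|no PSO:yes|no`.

SC:yes TSO:yes PSO:yes

outcome vector order: (T0.R0,T1.R0,T1.R1,T2.R0)
SC (10): (0,0,0,1), (0,0,2,0), (0,0,2,1), (0,2,2,0), (0,2,2,1), (1,0,0,1), (1,0,2,0), (1,0,2,1), (1,2,2,0), (1,2,2,1)
TSO (12): (0,0,0,0), (0,0,0,1), (0,0,2,0), (0,0,2,1), (0,2,2,0), (0,2,2,1), (1,0,0,0), (1,0,0,1), (1,0,2,0), (1,0,2,1), (1,2,2,0), (1,2,2,1)
PSO (12): (0,0,0,0), (0,0,0,1), (0,0,2,0), (0,0,2,1), (0,2,2,0), (0,2,2,1), (1,0,0,0), (1,0,0,1), (1,0,2,0), (1,0,2,1), (1,2,2,0), (1,2,2,1)
target (0,0,0,1) ∈ {SC,TSO,PSO}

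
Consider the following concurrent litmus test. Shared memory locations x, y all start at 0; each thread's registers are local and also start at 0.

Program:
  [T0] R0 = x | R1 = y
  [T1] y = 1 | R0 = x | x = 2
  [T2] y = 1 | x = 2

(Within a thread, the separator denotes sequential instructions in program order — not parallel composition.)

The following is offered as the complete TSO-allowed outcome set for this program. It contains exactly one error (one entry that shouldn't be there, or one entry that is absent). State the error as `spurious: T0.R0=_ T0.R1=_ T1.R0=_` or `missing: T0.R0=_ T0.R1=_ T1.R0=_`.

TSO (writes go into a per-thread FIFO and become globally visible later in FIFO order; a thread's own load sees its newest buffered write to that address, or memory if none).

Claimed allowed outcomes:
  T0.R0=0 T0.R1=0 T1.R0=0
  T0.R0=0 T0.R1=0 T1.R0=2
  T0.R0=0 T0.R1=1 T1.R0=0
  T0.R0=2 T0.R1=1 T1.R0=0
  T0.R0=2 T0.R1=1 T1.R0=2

missing: T0.R0=0 T0.R1=1 T1.R0=2

outcome vector order: (T0.R0,T0.R1,T1.R0)
TSO (6): 000 002 010 012 210 212
TSO∖claimed = {012}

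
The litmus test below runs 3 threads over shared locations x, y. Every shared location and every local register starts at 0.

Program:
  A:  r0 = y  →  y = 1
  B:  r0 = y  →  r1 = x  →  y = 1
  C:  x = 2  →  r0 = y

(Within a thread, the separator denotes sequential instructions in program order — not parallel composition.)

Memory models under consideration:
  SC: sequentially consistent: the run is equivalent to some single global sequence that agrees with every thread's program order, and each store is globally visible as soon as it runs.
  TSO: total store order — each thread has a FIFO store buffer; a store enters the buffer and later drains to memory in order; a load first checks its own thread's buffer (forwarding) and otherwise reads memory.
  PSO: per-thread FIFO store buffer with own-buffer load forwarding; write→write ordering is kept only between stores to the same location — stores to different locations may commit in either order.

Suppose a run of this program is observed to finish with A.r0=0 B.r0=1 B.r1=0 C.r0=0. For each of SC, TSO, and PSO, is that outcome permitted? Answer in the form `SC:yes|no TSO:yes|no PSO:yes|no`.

outcome vector order: (A.r0,B.r0,B.r1,C.r0)
[SC] allowed = {(0,0,0,0) (0,0,0,1) (0,0,2,0) (0,0,2,1) (0,1,0,1) (0,1,2,0) (0,1,2,1) (1,0,0,0) (1,0,0,1) (1,0,2,0) (1,0,2,1)}
[TSO] allowed = {(0,0,0,0) (0,0,0,1) (0,0,2,0) (0,0,2,1) (0,1,0,0) (0,1,0,1) (0,1,2,0) (0,1,2,1) (1,0,0,0) (1,0,0,1) (1,0,2,0) (1,0,2,1)}
[PSO] allowed = {(0,0,0,0) (0,0,0,1) (0,0,2,0) (0,0,2,1) (0,1,0,0) (0,1,0,1) (0,1,2,0) (0,1,2,1) (1,0,0,0) (1,0,0,1) (1,0,2,0) (1,0,2,1)}
target (0,1,0,0) ∈ {TSO,PSO}

SC:no TSO:yes PSO:yes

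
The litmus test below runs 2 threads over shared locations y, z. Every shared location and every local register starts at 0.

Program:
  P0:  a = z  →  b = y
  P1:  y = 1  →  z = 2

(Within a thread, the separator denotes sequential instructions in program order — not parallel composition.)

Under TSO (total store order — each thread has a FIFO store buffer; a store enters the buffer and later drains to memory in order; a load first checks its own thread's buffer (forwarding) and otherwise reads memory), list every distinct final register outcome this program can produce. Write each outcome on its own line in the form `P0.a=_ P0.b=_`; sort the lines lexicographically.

outcome vector order: (P0.a,P0.b)
|TSO outcomes| = 3

P0.a=0 P0.b=0
P0.a=0 P0.b=1
P0.a=2 P0.b=1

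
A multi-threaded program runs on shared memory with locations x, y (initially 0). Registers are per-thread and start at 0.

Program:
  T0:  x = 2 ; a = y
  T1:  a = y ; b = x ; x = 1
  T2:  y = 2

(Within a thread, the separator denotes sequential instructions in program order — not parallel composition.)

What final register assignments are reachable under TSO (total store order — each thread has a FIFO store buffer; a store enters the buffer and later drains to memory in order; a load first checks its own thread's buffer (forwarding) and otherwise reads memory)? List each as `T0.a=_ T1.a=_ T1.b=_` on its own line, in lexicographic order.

T0.a=0 T1.a=0 T1.b=0
T0.a=0 T1.a=0 T1.b=2
T0.a=0 T1.a=2 T1.b=0
T0.a=0 T1.a=2 T1.b=2
T0.a=2 T1.a=0 T1.b=0
T0.a=2 T1.a=0 T1.b=2
T0.a=2 T1.a=2 T1.b=0
T0.a=2 T1.a=2 T1.b=2

outcome vector order: (T0.a,T1.a,T1.b)
|TSO outcomes| = 8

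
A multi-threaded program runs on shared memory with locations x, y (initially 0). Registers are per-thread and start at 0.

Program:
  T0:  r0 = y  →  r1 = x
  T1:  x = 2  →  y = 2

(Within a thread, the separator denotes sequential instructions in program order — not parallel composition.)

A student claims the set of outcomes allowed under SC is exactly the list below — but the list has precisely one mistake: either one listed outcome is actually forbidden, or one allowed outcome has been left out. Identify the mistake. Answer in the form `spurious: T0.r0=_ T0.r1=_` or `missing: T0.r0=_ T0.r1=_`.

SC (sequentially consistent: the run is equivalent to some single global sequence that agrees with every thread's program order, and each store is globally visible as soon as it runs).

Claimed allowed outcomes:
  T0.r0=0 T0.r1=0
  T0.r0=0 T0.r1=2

outcome vector order: (T0.r0,T0.r1)
under SC → 0/0; 0/2; 2/2
SC∖claimed = {2/2}

missing: T0.r0=2 T0.r1=2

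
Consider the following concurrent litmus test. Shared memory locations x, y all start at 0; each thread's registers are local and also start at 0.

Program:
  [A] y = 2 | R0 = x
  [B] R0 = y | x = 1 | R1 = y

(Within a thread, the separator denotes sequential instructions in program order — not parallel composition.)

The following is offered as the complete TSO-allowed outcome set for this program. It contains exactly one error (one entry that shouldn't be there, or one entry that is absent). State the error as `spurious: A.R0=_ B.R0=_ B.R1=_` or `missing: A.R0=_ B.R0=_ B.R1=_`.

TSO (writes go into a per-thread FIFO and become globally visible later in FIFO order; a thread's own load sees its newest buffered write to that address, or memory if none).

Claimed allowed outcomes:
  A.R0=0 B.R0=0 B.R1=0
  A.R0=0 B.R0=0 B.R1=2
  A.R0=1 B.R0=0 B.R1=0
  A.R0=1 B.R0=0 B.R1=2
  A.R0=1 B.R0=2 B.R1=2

missing: A.R0=0 B.R0=2 B.R1=2

outcome vector order: (A.R0,B.R0,B.R1)
TSO: 6 outcomes — {000; 002; 022; 100; 102; 122}
TSO∖claimed = {022}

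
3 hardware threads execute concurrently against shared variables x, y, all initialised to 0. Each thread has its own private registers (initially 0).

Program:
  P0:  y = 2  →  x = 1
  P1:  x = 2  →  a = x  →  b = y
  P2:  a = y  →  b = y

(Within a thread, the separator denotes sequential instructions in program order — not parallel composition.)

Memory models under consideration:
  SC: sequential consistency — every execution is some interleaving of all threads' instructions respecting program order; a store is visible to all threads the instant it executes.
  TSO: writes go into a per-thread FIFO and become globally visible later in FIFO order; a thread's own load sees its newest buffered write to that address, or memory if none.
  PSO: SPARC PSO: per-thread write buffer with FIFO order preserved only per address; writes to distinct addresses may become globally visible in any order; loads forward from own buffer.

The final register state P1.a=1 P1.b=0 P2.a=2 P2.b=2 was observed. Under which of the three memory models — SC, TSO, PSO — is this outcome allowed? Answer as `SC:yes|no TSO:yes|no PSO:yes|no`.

outcome vector order: (P1.a,P1.b,P2.a,P2.b)
under SC → 1/2/0/0, 1/2/0/2, 1/2/2/2, 2/0/0/0, 2/0/0/2, 2/0/2/2, 2/2/0/0, 2/2/0/2, 2/2/2/2
under TSO → 1/2/0/0, 1/2/0/2, 1/2/2/2, 2/0/0/0, 2/0/0/2, 2/0/2/2, 2/2/0/0, 2/2/0/2, 2/2/2/2
under PSO → 1/0/0/0, 1/0/0/2, 1/0/2/2, 1/2/0/0, 1/2/0/2, 1/2/2/2, 2/0/0/0, 2/0/0/2, 2/0/2/2, 2/2/0/0, 2/2/0/2, 2/2/2/2
target 1/0/2/2 ∈ {PSO}

SC:no TSO:no PSO:yes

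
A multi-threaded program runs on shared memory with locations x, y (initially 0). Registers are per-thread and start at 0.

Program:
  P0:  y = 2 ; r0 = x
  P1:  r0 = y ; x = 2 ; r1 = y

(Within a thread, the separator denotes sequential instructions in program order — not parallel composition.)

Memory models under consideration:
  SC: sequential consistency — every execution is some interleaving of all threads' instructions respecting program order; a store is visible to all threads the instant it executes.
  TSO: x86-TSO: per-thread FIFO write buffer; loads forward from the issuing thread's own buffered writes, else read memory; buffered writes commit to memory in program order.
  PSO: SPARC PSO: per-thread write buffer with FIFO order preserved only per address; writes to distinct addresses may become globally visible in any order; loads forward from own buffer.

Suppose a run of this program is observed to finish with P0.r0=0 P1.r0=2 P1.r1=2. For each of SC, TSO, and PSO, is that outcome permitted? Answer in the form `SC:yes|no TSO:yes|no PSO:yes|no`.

outcome vector order: (P0.r0,P1.r0,P1.r1)
under SC → (0,0,2), (0,2,2), (2,0,0), (2,0,2), (2,2,2)
under TSO → (0,0,0), (0,0,2), (0,2,2), (2,0,0), (2,0,2), (2,2,2)
under PSO → (0,0,0), (0,0,2), (0,2,2), (2,0,0), (2,0,2), (2,2,2)
target (0,2,2) ∈ {SC,TSO,PSO}

SC:yes TSO:yes PSO:yes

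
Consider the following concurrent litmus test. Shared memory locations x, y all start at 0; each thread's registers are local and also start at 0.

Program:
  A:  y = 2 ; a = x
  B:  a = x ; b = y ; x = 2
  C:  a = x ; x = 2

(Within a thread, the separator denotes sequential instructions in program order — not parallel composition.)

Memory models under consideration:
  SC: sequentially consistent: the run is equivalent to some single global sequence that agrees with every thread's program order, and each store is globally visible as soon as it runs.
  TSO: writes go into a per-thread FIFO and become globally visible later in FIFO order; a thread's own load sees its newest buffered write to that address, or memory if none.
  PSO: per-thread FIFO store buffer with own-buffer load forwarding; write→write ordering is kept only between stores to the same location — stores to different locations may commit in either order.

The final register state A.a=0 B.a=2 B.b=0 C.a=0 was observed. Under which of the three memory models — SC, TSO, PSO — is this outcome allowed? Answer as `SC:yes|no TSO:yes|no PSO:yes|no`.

SC:no TSO:yes PSO:yes

outcome vector order: (A.a,B.a,B.b,C.a)
SC (11): (0,0,0,0), (0,0,0,2), (0,0,2,0), (0,0,2,2), (0,2,2,0), (2,0,0,0), (2,0,0,2), (2,0,2,0), (2,0,2,2), (2,2,0,0), (2,2,2,0)
TSO (12): (0,0,0,0), (0,0,0,2), (0,0,2,0), (0,0,2,2), (0,2,0,0), (0,2,2,0), (2,0,0,0), (2,0,0,2), (2,0,2,0), (2,0,2,2), (2,2,0,0), (2,2,2,0)
PSO (12): (0,0,0,0), (0,0,0,2), (0,0,2,0), (0,0,2,2), (0,2,0,0), (0,2,2,0), (2,0,0,0), (2,0,0,2), (2,0,2,0), (2,0,2,2), (2,2,0,0), (2,2,2,0)
target (0,2,0,0) ∈ {TSO,PSO}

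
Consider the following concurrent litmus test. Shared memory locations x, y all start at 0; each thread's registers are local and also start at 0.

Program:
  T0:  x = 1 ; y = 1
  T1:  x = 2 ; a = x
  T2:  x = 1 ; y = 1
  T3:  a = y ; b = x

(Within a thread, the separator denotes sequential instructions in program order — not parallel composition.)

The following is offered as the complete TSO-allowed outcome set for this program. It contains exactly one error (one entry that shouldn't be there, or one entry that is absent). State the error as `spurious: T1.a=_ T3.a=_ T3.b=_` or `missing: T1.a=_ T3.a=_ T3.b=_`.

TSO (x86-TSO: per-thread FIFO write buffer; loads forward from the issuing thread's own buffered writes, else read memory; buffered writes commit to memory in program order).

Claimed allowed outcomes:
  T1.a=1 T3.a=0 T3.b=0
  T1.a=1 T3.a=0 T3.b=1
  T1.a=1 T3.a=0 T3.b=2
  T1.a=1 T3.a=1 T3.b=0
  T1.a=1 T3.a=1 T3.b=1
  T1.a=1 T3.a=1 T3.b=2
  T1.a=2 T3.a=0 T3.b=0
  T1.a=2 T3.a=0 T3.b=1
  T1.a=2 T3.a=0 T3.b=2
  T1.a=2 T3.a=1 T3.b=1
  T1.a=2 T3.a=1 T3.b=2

spurious: T1.a=1 T3.a=1 T3.b=0

outcome vector order: (T1.a,T3.a,T3.b)
[TSO] allowed = {1/0/0, 1/0/1, 1/0/2, 1/1/1, 1/1/2, 2/0/0, 2/0/1, 2/0/2, 2/1/1, 2/1/2}
claimed∖TSO = {1/1/0}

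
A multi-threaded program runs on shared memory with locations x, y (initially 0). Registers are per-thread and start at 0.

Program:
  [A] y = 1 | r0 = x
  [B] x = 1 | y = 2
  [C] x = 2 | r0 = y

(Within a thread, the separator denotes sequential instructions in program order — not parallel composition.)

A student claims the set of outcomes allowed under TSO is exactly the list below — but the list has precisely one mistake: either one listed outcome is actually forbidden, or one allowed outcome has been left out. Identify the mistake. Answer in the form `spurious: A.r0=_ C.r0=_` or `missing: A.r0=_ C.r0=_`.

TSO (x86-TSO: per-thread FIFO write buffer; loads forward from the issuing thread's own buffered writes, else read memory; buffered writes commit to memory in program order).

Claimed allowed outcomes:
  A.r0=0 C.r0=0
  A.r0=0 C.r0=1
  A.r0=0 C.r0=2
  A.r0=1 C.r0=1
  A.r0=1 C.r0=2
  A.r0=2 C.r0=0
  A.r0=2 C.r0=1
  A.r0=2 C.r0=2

outcome vector order: (A.r0,C.r0)
TSO: 9 outcomes — {(0,0); (0,1); (0,2); (1,0); (1,1); (1,2); (2,0); (2,1); (2,2)}
TSO∖claimed = {(1,0)}

missing: A.r0=1 C.r0=0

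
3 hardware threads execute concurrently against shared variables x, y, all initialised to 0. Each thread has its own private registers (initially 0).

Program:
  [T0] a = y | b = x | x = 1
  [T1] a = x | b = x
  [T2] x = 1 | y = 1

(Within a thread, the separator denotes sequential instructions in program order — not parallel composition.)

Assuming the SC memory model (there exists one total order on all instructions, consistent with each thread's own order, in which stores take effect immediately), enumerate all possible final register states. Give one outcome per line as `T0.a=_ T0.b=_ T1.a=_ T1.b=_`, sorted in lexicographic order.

T0.a=0 T0.b=0 T1.a=0 T1.b=0
T0.a=0 T0.b=0 T1.a=0 T1.b=1
T0.a=0 T0.b=0 T1.a=1 T1.b=1
T0.a=0 T0.b=1 T1.a=0 T1.b=0
T0.a=0 T0.b=1 T1.a=0 T1.b=1
T0.a=0 T0.b=1 T1.a=1 T1.b=1
T0.a=1 T0.b=1 T1.a=0 T1.b=0
T0.a=1 T0.b=1 T1.a=0 T1.b=1
T0.a=1 T0.b=1 T1.a=1 T1.b=1

outcome vector order: (T0.a,T0.b,T1.a,T1.b)
|SC outcomes| = 9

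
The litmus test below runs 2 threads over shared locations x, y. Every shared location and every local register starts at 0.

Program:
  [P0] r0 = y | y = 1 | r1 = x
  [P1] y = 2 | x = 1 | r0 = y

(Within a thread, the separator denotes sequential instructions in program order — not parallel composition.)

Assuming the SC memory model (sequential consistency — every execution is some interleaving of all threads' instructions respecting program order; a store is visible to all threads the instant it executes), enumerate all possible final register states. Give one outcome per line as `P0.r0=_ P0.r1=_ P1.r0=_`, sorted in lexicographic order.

P0.r0=0 P0.r1=0 P1.r0=1
P0.r0=0 P0.r1=0 P1.r0=2
P0.r0=0 P0.r1=1 P1.r0=1
P0.r0=0 P0.r1=1 P1.r0=2
P0.r0=2 P0.r1=0 P1.r0=1
P0.r0=2 P0.r1=1 P1.r0=1
P0.r0=2 P0.r1=1 P1.r0=2

outcome vector order: (P0.r0,P0.r1,P1.r0)
|SC outcomes| = 7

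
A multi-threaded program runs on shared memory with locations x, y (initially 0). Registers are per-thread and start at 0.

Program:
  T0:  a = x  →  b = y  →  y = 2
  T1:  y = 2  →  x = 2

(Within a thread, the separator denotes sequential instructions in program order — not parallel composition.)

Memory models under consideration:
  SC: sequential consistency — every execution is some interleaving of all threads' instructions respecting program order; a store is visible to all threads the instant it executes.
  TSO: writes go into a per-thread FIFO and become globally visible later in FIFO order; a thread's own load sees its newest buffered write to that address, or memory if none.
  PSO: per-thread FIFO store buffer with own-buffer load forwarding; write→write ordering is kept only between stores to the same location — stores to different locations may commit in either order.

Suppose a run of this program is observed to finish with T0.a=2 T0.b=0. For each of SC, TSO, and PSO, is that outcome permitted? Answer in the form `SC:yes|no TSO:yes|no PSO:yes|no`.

SC:no TSO:no PSO:yes

outcome vector order: (T0.a,T0.b)
SC: 3 outcomes — {<0 0>; <0 2>; <2 2>}
TSO: 3 outcomes — {<0 0>; <0 2>; <2 2>}
PSO: 4 outcomes — {<0 0>; <0 2>; <2 0>; <2 2>}
target <2 0> ∈ {PSO}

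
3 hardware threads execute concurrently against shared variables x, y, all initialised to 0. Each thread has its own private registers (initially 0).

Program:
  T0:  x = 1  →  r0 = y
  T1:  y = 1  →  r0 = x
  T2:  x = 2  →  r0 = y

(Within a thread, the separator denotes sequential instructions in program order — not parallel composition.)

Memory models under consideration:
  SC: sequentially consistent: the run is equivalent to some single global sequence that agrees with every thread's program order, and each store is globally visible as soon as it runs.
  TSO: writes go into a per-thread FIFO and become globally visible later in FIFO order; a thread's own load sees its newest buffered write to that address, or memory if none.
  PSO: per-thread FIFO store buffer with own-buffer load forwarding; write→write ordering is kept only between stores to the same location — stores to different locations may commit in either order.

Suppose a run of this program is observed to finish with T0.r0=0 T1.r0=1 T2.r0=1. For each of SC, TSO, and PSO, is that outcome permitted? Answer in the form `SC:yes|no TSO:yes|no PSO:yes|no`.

outcome vector order: (T0.r0,T1.r0,T2.r0)
under SC → 010 011 020 021 101 110 111 120 121
under TSO → 000 001 010 011 020 021 100 101 110 111 120 121
under PSO → 000 001 010 011 020 021 100 101 110 111 120 121
target 011 ∈ {SC,TSO,PSO}

SC:yes TSO:yes PSO:yes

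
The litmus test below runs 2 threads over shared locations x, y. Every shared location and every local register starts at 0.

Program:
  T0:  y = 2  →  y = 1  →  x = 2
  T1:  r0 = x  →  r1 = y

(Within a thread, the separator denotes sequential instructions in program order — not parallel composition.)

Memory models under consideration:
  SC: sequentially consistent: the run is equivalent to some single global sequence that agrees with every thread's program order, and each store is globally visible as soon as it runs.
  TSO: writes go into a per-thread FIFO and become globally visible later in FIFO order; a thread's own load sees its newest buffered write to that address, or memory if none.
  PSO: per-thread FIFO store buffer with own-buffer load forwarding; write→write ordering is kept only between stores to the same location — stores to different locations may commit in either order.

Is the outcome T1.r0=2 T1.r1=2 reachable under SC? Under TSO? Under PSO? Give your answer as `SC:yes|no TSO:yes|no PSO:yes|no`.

outcome vector order: (T1.r0,T1.r1)
under SC → 0/0; 0/1; 0/2; 2/1
under TSO → 0/0; 0/1; 0/2; 2/1
under PSO → 0/0; 0/1; 0/2; 2/0; 2/1; 2/2
target 2/2 ∈ {PSO}

SC:no TSO:no PSO:yes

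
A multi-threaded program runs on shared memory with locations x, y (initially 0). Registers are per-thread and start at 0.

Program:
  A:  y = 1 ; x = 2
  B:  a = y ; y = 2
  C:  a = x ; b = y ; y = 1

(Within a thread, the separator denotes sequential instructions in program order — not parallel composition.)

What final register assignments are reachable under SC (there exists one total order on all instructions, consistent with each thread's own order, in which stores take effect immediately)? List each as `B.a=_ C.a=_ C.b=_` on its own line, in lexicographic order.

outcome vector order: (B.a,C.a,C.b)
|SC outcomes| = 10

B.a=0 C.a=0 C.b=0
B.a=0 C.a=0 C.b=1
B.a=0 C.a=0 C.b=2
B.a=0 C.a=2 C.b=1
B.a=0 C.a=2 C.b=2
B.a=1 C.a=0 C.b=0
B.a=1 C.a=0 C.b=1
B.a=1 C.a=0 C.b=2
B.a=1 C.a=2 C.b=1
B.a=1 C.a=2 C.b=2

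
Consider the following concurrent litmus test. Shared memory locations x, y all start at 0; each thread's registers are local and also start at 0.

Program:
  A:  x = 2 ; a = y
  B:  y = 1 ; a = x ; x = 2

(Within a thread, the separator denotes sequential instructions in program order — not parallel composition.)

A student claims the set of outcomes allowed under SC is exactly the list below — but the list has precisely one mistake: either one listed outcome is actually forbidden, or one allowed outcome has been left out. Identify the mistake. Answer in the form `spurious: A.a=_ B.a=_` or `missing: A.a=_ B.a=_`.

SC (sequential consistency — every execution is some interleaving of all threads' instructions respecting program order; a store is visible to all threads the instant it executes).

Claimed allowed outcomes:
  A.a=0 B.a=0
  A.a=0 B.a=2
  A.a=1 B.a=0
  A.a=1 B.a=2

outcome vector order: (A.a,B.a)
SC: 3 outcomes — {(0,2); (1,0); (1,2)}
claimed∖SC = {(0,0)}

spurious: A.a=0 B.a=0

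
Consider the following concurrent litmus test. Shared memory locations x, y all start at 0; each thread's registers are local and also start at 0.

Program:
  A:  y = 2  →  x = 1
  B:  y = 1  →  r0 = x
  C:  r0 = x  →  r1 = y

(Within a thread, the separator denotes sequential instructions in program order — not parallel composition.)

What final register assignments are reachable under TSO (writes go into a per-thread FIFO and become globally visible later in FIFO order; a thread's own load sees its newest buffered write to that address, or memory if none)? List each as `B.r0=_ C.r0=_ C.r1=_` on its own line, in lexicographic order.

B.r0=0 C.r0=0 C.r1=0
B.r0=0 C.r0=0 C.r1=1
B.r0=0 C.r0=0 C.r1=2
B.r0=0 C.r0=1 C.r1=1
B.r0=0 C.r0=1 C.r1=2
B.r0=1 C.r0=0 C.r1=0
B.r0=1 C.r0=0 C.r1=1
B.r0=1 C.r0=0 C.r1=2
B.r0=1 C.r0=1 C.r1=1
B.r0=1 C.r0=1 C.r1=2

outcome vector order: (B.r0,C.r0,C.r1)
|TSO outcomes| = 10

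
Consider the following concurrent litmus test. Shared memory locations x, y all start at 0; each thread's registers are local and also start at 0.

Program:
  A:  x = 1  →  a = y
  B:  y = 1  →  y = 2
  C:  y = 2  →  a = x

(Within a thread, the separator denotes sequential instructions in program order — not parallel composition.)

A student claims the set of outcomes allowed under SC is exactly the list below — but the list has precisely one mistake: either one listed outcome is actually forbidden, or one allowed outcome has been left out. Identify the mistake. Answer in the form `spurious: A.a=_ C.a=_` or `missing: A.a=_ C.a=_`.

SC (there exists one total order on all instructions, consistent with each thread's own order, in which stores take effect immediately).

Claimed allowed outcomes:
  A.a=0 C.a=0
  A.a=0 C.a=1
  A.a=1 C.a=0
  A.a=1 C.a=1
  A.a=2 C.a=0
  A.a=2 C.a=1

outcome vector order: (A.a,C.a)
[SC] allowed = {01; 10; 11; 20; 21}
claimed∖SC = {00}

spurious: A.a=0 C.a=0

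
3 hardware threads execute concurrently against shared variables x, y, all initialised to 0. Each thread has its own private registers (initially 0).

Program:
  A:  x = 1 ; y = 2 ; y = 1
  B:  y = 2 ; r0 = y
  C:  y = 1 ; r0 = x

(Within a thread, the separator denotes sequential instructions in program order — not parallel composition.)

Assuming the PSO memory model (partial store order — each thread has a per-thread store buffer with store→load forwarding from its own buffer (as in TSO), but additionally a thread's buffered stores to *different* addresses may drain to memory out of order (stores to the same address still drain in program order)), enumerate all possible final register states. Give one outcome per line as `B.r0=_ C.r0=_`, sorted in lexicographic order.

B.r0=1 C.r0=0
B.r0=1 C.r0=1
B.r0=2 C.r0=0
B.r0=2 C.r0=1

outcome vector order: (B.r0,C.r0)
|PSO outcomes| = 4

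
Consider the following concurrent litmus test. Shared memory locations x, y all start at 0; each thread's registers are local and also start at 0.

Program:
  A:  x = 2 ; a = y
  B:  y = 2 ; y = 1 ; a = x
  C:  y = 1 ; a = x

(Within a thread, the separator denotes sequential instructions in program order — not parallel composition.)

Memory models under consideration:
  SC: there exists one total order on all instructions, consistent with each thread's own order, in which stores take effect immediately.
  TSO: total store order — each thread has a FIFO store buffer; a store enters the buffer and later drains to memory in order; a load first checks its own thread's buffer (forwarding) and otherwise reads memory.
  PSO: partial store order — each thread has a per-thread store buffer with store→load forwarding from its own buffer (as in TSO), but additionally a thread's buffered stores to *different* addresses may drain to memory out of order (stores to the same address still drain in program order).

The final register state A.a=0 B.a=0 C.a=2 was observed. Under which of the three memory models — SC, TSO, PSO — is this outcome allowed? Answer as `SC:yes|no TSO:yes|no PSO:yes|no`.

SC:no TSO:yes PSO:yes

outcome vector order: (A.a,B.a,C.a)
under SC → <0 2 2>; <1 0 0>; <1 0 2>; <1 2 0>; <1 2 2>; <2 2 0>; <2 2 2>
under TSO → <0 0 0>; <0 0 2>; <0 2 0>; <0 2 2>; <1 0 0>; <1 0 2>; <1 2 0>; <1 2 2>; <2 0 0>; <2 0 2>; <2 2 0>; <2 2 2>
under PSO → <0 0 0>; <0 0 2>; <0 2 0>; <0 2 2>; <1 0 0>; <1 0 2>; <1 2 0>; <1 2 2>; <2 0 0>; <2 0 2>; <2 2 0>; <2 2 2>
target <0 0 2> ∈ {TSO,PSO}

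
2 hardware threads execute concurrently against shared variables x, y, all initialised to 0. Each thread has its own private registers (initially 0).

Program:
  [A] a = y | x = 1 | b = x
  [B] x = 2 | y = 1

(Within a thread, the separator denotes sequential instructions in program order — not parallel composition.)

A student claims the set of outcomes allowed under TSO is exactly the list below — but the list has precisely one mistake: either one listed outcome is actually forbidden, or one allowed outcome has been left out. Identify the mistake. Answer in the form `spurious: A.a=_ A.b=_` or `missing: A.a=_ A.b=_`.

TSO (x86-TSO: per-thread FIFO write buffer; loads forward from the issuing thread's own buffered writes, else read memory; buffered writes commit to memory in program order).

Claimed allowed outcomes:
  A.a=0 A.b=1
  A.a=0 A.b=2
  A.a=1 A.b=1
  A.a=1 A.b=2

spurious: A.a=1 A.b=2

outcome vector order: (A.a,A.b)
TSO: 3 outcomes — {01 02 11}
claimed∖TSO = {12}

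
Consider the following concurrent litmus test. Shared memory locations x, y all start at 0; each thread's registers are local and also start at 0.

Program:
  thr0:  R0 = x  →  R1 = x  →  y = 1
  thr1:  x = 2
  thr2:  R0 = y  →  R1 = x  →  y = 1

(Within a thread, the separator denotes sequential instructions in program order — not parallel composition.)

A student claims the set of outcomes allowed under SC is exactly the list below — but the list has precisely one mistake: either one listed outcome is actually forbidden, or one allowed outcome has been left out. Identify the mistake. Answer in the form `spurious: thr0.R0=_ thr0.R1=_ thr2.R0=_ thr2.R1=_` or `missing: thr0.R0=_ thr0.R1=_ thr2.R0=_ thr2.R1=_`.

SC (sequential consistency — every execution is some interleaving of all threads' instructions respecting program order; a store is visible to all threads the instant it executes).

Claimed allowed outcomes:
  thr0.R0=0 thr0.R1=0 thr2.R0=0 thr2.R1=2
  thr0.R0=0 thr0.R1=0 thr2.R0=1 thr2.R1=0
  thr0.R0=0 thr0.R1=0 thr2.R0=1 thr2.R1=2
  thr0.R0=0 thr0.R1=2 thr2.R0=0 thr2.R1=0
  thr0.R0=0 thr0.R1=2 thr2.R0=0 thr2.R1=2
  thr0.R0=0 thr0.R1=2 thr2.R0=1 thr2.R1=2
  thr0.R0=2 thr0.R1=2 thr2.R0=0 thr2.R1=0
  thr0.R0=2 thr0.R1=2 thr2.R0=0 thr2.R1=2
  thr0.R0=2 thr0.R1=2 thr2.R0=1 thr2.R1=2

missing: thr0.R0=0 thr0.R1=0 thr2.R0=0 thr2.R1=0

outcome vector order: (thr0.R0,thr0.R1,thr2.R0,thr2.R1)
SC: 10 outcomes — {0/0/0/0; 0/0/0/2; 0/0/1/0; 0/0/1/2; 0/2/0/0; 0/2/0/2; 0/2/1/2; 2/2/0/0; 2/2/0/2; 2/2/1/2}
SC∖claimed = {0/0/0/0}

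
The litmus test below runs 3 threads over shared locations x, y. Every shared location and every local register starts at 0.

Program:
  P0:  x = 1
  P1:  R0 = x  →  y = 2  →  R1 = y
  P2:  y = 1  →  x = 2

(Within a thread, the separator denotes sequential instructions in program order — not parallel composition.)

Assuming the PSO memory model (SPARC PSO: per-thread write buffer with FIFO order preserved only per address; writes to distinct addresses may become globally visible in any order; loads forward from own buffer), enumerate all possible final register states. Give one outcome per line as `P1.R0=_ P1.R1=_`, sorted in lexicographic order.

P1.R0=0 P1.R1=1
P1.R0=0 P1.R1=2
P1.R0=1 P1.R1=1
P1.R0=1 P1.R1=2
P1.R0=2 P1.R1=1
P1.R0=2 P1.R1=2

outcome vector order: (P1.R0,P1.R1)
|PSO outcomes| = 6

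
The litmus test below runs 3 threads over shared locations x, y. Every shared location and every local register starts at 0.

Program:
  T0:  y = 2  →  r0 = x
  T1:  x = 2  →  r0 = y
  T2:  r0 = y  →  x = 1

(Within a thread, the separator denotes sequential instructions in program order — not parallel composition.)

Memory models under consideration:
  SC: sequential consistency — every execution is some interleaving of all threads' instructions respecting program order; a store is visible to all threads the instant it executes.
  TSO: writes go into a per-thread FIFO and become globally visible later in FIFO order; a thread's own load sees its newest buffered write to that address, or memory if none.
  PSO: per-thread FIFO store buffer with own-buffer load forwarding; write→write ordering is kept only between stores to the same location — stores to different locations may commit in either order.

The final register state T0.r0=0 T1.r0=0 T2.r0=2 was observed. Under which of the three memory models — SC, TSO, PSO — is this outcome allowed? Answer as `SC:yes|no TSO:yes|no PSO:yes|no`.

outcome vector order: (T0.r0,T1.r0,T2.r0)
SC (10): (0,2,0) (0,2,2) (1,0,0) (1,0,2) (1,2,0) (1,2,2) (2,0,0) (2,0,2) (2,2,0) (2,2,2)
TSO (12): (0,0,0) (0,0,2) (0,2,0) (0,2,2) (1,0,0) (1,0,2) (1,2,0) (1,2,2) (2,0,0) (2,0,2) (2,2,0) (2,2,2)
PSO (12): (0,0,0) (0,0,2) (0,2,0) (0,2,2) (1,0,0) (1,0,2) (1,2,0) (1,2,2) (2,0,0) (2,0,2) (2,2,0) (2,2,2)
target (0,0,2) ∈ {TSO,PSO}

SC:no TSO:yes PSO:yes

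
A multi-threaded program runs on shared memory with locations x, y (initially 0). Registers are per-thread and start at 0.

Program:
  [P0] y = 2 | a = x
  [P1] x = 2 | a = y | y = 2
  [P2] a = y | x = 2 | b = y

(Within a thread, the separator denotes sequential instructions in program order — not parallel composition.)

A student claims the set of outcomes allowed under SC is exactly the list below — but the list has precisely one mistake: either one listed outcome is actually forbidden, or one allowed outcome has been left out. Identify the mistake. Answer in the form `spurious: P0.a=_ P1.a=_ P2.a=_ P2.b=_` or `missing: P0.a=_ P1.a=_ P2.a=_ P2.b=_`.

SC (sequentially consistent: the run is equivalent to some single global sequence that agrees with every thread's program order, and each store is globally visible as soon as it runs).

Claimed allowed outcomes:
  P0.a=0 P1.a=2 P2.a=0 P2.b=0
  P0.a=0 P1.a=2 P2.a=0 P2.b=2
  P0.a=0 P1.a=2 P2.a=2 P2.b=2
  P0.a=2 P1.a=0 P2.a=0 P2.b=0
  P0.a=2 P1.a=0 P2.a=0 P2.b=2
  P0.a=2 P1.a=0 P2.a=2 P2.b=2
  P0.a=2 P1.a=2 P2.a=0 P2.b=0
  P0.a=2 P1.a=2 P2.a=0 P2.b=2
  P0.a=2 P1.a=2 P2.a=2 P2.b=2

outcome vector order: (P0.a,P1.a,P2.a,P2.b)
[SC] allowed = {<0 2 0 2>; <0 2 2 2>; <2 0 0 0>; <2 0 0 2>; <2 0 2 2>; <2 2 0 0>; <2 2 0 2>; <2 2 2 2>}
claimed∖SC = {<0 2 0 0>}

spurious: P0.a=0 P1.a=2 P2.a=0 P2.b=0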